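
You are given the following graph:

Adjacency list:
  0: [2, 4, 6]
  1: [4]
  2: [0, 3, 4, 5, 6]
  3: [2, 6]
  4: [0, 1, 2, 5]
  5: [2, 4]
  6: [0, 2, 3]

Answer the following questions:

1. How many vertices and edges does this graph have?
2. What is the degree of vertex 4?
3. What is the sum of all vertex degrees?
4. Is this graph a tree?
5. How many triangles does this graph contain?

Count: 7 vertices, 10 edges.
Vertex 4 has neighbors [0, 1, 2, 5], degree = 4.
Handshaking lemma: 2 * 10 = 20.
A tree on 7 vertices has 6 edges. This graph has 10 edges (4 extra). Not a tree.
Number of triangles = 4.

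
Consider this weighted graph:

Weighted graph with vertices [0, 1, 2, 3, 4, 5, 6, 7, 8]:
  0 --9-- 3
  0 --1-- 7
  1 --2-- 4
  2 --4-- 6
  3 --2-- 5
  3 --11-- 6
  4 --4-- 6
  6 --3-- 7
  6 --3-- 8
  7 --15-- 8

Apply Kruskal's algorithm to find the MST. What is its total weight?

Applying Kruskal's algorithm (sort edges by weight, add if no cycle):
  Add (0,7) w=1
  Add (1,4) w=2
  Add (3,5) w=2
  Add (6,8) w=3
  Add (6,7) w=3
  Add (2,6) w=4
  Add (4,6) w=4
  Add (0,3) w=9
  Skip (3,6) w=11 (creates cycle)
  Skip (7,8) w=15 (creates cycle)
MST weight = 28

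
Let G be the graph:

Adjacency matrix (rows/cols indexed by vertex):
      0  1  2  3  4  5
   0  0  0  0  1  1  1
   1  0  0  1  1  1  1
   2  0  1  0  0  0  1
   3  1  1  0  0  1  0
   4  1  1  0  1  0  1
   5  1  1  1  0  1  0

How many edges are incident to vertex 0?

Vertex 0 has neighbors [3, 4, 5], so deg(0) = 3.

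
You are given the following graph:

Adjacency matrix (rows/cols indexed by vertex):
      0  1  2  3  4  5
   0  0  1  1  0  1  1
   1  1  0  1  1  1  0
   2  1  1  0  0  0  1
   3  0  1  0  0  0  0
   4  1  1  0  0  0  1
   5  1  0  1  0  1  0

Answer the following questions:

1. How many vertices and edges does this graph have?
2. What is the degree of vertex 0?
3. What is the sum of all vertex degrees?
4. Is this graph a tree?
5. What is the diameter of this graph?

Count: 6 vertices, 9 edges.
Vertex 0 has neighbors [1, 2, 4, 5], degree = 4.
Handshaking lemma: 2 * 9 = 18.
A tree on 6 vertices has 5 edges. This graph has 9 edges (4 extra). Not a tree.
Diameter (longest shortest path) = 3.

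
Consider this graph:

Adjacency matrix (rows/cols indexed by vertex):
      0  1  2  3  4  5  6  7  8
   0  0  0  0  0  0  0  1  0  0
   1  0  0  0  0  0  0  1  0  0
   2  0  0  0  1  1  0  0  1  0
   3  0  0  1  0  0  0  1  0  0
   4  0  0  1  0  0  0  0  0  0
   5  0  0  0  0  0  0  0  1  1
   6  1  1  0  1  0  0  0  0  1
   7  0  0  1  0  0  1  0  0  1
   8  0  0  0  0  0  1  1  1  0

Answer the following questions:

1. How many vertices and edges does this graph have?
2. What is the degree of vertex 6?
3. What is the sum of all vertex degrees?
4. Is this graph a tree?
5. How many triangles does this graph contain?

Count: 9 vertices, 10 edges.
Vertex 6 has neighbors [0, 1, 3, 8], degree = 4.
Handshaking lemma: 2 * 10 = 20.
A tree on 9 vertices has 8 edges. This graph has 10 edges (2 extra). Not a tree.
Number of triangles = 1.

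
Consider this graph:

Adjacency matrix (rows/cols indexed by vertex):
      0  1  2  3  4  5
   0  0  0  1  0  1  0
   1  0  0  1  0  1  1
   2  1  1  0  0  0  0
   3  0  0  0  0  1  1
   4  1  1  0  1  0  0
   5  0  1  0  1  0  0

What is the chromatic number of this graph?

The graph has a maximum clique of size 2 (lower bound on chromatic number).
A valid 2-coloring: {0: 0, 1: 0, 2: 1, 3: 0, 4: 1, 5: 1}.
Chromatic number = 2.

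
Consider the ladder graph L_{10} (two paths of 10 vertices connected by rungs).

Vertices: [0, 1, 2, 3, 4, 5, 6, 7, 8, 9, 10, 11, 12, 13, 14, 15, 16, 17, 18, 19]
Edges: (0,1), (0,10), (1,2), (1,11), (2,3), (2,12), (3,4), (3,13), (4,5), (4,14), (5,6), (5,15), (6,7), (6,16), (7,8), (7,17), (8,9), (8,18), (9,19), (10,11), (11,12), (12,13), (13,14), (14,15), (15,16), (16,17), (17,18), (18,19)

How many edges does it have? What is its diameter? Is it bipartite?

Ladder graph L_{10}: 10 rungs + 2 * (10-1) path edges = 10 + 18 = 28 edges.
Diameter = 10.
Ladder graphs are bipartite (alternating coloring along each path).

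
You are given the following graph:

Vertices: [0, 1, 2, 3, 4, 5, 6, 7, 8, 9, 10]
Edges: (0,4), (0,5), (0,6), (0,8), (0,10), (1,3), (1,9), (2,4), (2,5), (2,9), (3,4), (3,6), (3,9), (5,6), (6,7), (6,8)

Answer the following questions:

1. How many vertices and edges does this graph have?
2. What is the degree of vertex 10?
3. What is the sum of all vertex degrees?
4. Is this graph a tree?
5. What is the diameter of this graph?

Count: 11 vertices, 16 edges.
Vertex 10 has neighbors [0], degree = 1.
Handshaking lemma: 2 * 16 = 32.
A tree on 11 vertices has 10 edges. This graph has 16 edges (6 extra). Not a tree.
Diameter (longest shortest path) = 4.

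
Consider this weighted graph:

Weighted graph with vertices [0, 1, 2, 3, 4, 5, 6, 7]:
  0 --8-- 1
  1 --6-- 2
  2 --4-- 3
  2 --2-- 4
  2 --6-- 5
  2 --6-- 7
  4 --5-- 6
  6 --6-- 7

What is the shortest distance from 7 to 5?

Using Dijkstra's algorithm from vertex 7:
Shortest path: 7 -> 2 -> 5
Total weight: 6 + 6 = 12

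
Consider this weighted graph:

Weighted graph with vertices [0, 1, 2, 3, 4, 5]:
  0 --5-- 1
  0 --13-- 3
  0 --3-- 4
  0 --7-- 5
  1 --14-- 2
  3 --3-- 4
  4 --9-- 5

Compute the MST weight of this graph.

Applying Kruskal's algorithm (sort edges by weight, add if no cycle):
  Add (0,4) w=3
  Add (3,4) w=3
  Add (0,1) w=5
  Add (0,5) w=7
  Skip (4,5) w=9 (creates cycle)
  Skip (0,3) w=13 (creates cycle)
  Add (1,2) w=14
MST weight = 32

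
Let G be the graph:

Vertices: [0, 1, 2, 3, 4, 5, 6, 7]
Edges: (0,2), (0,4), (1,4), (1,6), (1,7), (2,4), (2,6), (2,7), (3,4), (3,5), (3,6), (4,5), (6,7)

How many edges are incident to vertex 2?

Vertex 2 has neighbors [0, 4, 6, 7], so deg(2) = 4.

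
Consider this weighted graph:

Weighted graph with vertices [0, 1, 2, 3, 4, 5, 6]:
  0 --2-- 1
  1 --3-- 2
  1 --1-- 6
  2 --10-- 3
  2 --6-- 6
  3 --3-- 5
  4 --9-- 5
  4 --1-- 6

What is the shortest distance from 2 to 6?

Using Dijkstra's algorithm from vertex 2:
Shortest path: 2 -> 1 -> 6
Total weight: 3 + 1 = 4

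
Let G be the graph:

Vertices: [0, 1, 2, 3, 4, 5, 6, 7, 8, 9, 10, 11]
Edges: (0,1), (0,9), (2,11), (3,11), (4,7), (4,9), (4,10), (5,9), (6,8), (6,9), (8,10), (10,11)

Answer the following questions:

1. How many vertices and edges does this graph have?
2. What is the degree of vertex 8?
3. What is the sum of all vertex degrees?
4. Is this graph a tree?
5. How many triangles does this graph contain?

Count: 12 vertices, 12 edges.
Vertex 8 has neighbors [6, 10], degree = 2.
Handshaking lemma: 2 * 12 = 24.
A tree on 12 vertices has 11 edges. This graph has 12 edges (1 extra). Not a tree.
Number of triangles = 0.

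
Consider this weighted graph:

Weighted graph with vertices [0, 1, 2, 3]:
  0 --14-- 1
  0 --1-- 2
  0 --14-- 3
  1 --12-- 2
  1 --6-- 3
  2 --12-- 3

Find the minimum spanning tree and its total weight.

Applying Kruskal's algorithm (sort edges by weight, add if no cycle):
  Add (0,2) w=1
  Add (1,3) w=6
  Add (1,2) w=12
  Skip (2,3) w=12 (creates cycle)
  Skip (0,3) w=14 (creates cycle)
  Skip (0,1) w=14 (creates cycle)
MST weight = 19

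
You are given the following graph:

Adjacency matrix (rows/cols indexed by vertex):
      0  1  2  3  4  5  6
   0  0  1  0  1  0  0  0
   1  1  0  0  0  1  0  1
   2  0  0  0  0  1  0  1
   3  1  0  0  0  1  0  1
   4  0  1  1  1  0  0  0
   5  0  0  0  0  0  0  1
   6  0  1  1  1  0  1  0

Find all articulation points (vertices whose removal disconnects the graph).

An articulation point is a vertex whose removal disconnects the graph.
Articulation points: [6]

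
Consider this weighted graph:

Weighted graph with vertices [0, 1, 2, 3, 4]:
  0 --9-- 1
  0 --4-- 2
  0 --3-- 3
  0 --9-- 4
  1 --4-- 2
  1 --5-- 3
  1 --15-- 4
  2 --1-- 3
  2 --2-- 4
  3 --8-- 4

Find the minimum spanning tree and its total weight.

Applying Kruskal's algorithm (sort edges by weight, add if no cycle):
  Add (2,3) w=1
  Add (2,4) w=2
  Add (0,3) w=3
  Skip (0,2) w=4 (creates cycle)
  Add (1,2) w=4
  Skip (1,3) w=5 (creates cycle)
  Skip (3,4) w=8 (creates cycle)
  Skip (0,4) w=9 (creates cycle)
  Skip (0,1) w=9 (creates cycle)
  Skip (1,4) w=15 (creates cycle)
MST weight = 10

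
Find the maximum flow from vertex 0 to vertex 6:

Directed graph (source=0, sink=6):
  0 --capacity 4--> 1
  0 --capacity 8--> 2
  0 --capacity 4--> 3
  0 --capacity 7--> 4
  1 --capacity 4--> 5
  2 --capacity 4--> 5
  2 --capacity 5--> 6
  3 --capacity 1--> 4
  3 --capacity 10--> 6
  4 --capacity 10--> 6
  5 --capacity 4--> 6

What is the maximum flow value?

Computing max flow:
  Flow on (0->1): 4/4
  Flow on (0->2): 5/8
  Flow on (0->3): 4/4
  Flow on (0->4): 7/7
  Flow on (1->5): 4/4
  Flow on (2->6): 5/5
  Flow on (3->6): 4/10
  Flow on (4->6): 7/10
  Flow on (5->6): 4/4
Maximum flow = 20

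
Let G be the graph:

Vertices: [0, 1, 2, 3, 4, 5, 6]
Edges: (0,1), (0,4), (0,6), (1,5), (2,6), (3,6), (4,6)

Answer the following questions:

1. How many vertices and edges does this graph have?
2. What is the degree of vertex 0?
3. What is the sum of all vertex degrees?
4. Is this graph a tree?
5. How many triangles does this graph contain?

Count: 7 vertices, 7 edges.
Vertex 0 has neighbors [1, 4, 6], degree = 3.
Handshaking lemma: 2 * 7 = 14.
A tree on 7 vertices has 6 edges. This graph has 7 edges (1 extra). Not a tree.
Number of triangles = 1.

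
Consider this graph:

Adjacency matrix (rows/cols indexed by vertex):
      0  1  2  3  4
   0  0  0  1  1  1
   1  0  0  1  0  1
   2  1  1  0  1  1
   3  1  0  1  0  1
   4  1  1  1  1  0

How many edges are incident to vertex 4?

Vertex 4 has neighbors [0, 1, 2, 3], so deg(4) = 4.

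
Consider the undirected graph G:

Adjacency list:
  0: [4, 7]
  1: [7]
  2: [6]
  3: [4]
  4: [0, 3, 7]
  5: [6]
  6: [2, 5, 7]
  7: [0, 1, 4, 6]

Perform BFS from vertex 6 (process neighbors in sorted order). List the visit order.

BFS from vertex 6 (neighbors processed in ascending order):
Visit order: 6, 2, 5, 7, 0, 1, 4, 3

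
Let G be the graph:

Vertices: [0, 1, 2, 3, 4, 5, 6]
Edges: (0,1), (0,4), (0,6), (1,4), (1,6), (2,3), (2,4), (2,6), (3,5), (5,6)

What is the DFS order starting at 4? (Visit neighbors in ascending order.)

DFS from vertex 4 (neighbors processed in ascending order):
Visit order: 4, 0, 1, 6, 2, 3, 5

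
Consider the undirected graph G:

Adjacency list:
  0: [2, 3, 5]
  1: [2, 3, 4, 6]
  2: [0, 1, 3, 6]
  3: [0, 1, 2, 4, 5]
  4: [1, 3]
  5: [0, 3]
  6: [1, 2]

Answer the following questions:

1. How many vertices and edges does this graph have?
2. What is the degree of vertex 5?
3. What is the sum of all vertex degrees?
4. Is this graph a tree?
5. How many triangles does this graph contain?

Count: 7 vertices, 11 edges.
Vertex 5 has neighbors [0, 3], degree = 2.
Handshaking lemma: 2 * 11 = 22.
A tree on 7 vertices has 6 edges. This graph has 11 edges (5 extra). Not a tree.
Number of triangles = 5.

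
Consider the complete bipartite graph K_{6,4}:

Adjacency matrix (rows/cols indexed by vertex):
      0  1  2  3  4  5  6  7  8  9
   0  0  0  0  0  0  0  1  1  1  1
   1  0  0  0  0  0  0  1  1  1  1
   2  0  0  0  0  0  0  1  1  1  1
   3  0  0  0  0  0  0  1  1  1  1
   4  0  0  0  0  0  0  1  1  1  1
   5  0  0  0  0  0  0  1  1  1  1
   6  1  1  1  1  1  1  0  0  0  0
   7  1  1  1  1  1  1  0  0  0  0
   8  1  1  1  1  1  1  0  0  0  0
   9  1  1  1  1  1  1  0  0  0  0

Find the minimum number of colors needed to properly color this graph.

K_{6,4} is bipartite: vertices split into two independent sets of size 6 and 4.
Color one set 0, the other 1. No adjacent vertices share a color.
Chromatic number = 2.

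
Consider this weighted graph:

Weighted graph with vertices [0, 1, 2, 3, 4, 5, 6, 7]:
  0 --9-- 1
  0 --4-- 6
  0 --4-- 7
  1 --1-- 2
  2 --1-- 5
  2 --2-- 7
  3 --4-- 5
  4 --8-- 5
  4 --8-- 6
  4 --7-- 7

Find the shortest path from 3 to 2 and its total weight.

Using Dijkstra's algorithm from vertex 3:
Shortest path: 3 -> 5 -> 2
Total weight: 4 + 1 = 5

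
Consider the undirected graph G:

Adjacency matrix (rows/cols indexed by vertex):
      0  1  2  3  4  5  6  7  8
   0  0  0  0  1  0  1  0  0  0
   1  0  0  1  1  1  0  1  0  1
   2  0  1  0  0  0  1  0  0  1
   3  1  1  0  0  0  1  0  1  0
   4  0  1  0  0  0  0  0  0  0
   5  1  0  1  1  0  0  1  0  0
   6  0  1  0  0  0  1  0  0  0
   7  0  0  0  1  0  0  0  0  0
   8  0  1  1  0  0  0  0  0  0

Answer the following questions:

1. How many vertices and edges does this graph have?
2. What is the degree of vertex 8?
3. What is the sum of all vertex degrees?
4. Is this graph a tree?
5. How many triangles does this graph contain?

Count: 9 vertices, 12 edges.
Vertex 8 has neighbors [1, 2], degree = 2.
Handshaking lemma: 2 * 12 = 24.
A tree on 9 vertices has 8 edges. This graph has 12 edges (4 extra). Not a tree.
Number of triangles = 2.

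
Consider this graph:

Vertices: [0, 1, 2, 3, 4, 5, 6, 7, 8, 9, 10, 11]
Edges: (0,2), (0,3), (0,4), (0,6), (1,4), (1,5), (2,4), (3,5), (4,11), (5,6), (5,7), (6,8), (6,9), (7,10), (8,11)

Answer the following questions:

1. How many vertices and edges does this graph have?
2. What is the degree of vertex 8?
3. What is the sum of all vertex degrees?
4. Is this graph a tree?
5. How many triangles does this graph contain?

Count: 12 vertices, 15 edges.
Vertex 8 has neighbors [6, 11], degree = 2.
Handshaking lemma: 2 * 15 = 30.
A tree on 12 vertices has 11 edges. This graph has 15 edges (4 extra). Not a tree.
Number of triangles = 1.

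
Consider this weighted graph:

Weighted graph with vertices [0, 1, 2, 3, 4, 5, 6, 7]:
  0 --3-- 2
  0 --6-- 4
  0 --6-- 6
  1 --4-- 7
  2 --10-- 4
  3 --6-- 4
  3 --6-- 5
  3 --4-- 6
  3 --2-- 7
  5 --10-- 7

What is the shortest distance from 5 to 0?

Using Dijkstra's algorithm from vertex 5:
Shortest path: 5 -> 3 -> 6 -> 0
Total weight: 6 + 4 + 6 = 16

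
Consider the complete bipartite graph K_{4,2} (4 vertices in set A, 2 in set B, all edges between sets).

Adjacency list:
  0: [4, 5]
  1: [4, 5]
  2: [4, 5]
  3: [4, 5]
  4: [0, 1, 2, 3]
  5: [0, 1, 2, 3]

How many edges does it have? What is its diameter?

K_{4,2} has 4 * 2 = 8 edges.
Any vertex reaches any opposite-side vertex in 1 step; same-side vertices reach in 2 steps via any opposite-side vertex.
Diameter = 2.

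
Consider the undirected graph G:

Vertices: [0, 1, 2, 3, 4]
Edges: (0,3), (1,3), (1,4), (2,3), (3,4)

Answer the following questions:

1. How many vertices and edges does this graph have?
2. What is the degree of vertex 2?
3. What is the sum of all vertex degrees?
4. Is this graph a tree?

Count: 5 vertices, 5 edges.
Vertex 2 has neighbors [3], degree = 1.
Handshaking lemma: 2 * 5 = 10.
A tree on 5 vertices has 4 edges. This graph has 5 edges (1 extra). Not a tree.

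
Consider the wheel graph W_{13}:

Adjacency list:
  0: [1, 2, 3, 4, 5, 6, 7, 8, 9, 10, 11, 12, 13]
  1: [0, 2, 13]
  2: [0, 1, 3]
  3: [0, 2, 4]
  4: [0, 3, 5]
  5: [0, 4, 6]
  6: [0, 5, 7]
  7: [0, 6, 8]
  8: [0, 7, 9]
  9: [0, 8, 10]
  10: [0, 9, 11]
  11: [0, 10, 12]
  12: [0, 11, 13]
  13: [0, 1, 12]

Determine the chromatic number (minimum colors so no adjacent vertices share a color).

W_{13} = C_{13} plus a hub adjacent to every cycle vertex.
The outer cycle needs 3 colors (odd cycle); the hub is adjacent to all of them so needs a fresh color.
Chromatic number = 3 + 1 = 4.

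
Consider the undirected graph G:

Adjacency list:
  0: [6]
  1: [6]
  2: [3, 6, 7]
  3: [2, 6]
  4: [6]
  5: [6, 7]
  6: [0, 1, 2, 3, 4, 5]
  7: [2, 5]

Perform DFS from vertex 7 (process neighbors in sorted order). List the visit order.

DFS from vertex 7 (neighbors processed in ascending order):
Visit order: 7, 2, 3, 6, 0, 1, 4, 5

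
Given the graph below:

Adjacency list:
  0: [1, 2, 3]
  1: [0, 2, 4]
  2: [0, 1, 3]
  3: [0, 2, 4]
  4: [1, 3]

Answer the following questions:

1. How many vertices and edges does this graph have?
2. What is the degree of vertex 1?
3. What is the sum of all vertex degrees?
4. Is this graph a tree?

Count: 5 vertices, 7 edges.
Vertex 1 has neighbors [0, 2, 4], degree = 3.
Handshaking lemma: 2 * 7 = 14.
A tree on 5 vertices has 4 edges. This graph has 7 edges (3 extra). Not a tree.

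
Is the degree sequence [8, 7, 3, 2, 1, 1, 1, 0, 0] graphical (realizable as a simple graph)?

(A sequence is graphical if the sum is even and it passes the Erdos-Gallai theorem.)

Sum of degrees = 23. Sum is odd, so the sequence is NOT graphical.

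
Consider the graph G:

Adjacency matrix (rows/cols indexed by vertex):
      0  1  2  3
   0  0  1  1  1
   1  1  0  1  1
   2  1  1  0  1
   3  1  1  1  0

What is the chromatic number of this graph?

The graph has a maximum clique of size 4 (lower bound on chromatic number).
A valid 4-coloring: {0: 0, 1: 1, 2: 2, 3: 3}.
Chromatic number = 4.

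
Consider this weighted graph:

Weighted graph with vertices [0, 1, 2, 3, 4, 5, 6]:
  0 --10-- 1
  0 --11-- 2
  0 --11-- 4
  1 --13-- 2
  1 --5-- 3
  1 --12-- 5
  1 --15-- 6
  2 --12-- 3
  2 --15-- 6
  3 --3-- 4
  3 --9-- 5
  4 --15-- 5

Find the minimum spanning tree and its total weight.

Applying Kruskal's algorithm (sort edges by weight, add if no cycle):
  Add (3,4) w=3
  Add (1,3) w=5
  Add (3,5) w=9
  Add (0,1) w=10
  Skip (0,4) w=11 (creates cycle)
  Add (0,2) w=11
  Skip (1,5) w=12 (creates cycle)
  Skip (2,3) w=12 (creates cycle)
  Skip (1,2) w=13 (creates cycle)
  Add (1,6) w=15
  Skip (2,6) w=15 (creates cycle)
  Skip (4,5) w=15 (creates cycle)
MST weight = 53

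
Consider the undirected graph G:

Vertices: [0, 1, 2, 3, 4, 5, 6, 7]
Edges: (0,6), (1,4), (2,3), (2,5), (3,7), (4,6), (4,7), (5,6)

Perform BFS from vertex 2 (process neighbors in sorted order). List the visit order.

BFS from vertex 2 (neighbors processed in ascending order):
Visit order: 2, 3, 5, 7, 6, 4, 0, 1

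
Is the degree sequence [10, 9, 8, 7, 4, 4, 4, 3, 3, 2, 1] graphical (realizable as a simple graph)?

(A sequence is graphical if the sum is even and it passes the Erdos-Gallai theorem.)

Sum of degrees = 55. Sum is odd, so the sequence is NOT graphical.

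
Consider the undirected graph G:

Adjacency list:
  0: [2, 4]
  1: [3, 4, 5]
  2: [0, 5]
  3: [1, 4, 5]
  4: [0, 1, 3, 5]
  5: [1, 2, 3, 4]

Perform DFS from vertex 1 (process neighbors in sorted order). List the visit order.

DFS from vertex 1 (neighbors processed in ascending order):
Visit order: 1, 3, 4, 0, 2, 5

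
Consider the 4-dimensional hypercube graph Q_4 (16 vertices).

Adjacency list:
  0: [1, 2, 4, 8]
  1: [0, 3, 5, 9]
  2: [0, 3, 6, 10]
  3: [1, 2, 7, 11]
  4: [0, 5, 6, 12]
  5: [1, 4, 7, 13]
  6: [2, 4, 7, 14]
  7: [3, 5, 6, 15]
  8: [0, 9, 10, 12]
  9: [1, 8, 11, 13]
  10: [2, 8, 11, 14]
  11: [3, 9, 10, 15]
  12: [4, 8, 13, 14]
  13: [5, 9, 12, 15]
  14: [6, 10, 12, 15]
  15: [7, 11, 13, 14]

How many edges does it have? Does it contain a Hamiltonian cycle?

Q_4 has 16 * 4 / 2 = 32 edges.
Q_4 (d >= 2) always has a Hamiltonian cycle: a 4-bit cyclic Gray code visits every vertex exactly once and returns to the start.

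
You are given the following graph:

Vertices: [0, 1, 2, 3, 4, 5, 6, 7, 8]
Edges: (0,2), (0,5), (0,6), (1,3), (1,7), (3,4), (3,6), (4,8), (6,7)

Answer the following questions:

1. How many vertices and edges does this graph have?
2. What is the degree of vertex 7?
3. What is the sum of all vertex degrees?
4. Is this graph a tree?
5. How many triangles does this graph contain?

Count: 9 vertices, 9 edges.
Vertex 7 has neighbors [1, 6], degree = 2.
Handshaking lemma: 2 * 9 = 18.
A tree on 9 vertices has 8 edges. This graph has 9 edges (1 extra). Not a tree.
Number of triangles = 0.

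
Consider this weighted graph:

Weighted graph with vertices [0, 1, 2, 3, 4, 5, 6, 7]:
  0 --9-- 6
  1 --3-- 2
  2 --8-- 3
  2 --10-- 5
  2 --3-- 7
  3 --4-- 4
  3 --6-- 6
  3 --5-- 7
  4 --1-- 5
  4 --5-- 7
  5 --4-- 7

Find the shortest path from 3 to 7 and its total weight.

Using Dijkstra's algorithm from vertex 3:
Shortest path: 3 -> 7
Total weight: 5 = 5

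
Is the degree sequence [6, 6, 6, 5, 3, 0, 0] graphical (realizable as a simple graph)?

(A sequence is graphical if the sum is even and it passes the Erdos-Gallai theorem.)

Sum of degrees = 26. Sum is even but fails Erdos-Gallai. The sequence is NOT graphical.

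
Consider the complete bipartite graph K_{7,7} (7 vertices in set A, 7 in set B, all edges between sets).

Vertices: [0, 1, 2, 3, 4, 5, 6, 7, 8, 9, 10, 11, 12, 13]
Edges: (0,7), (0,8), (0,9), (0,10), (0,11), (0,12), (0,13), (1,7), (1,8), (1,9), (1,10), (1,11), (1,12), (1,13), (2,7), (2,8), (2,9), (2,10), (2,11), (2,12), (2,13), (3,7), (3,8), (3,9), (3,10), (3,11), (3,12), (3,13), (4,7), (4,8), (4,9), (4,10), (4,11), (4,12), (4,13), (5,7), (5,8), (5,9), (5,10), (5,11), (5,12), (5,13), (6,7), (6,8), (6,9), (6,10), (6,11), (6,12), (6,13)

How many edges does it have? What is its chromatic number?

K_{7,7} has 7 * 7 = 49 edges.
Bipartite graphs have chromatic number 2 (color each partition differently).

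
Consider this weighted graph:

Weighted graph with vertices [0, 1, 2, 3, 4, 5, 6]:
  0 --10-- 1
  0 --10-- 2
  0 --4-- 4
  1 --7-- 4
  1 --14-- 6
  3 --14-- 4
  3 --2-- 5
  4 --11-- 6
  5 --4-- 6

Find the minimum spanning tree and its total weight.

Applying Kruskal's algorithm (sort edges by weight, add if no cycle):
  Add (3,5) w=2
  Add (0,4) w=4
  Add (5,6) w=4
  Add (1,4) w=7
  Skip (0,1) w=10 (creates cycle)
  Add (0,2) w=10
  Add (4,6) w=11
  Skip (1,6) w=14 (creates cycle)
  Skip (3,4) w=14 (creates cycle)
MST weight = 38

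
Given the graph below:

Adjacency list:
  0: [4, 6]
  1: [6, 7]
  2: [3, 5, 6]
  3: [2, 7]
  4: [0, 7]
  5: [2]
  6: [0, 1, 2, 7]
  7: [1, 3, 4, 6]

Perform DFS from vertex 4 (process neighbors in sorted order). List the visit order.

DFS from vertex 4 (neighbors processed in ascending order):
Visit order: 4, 0, 6, 1, 7, 3, 2, 5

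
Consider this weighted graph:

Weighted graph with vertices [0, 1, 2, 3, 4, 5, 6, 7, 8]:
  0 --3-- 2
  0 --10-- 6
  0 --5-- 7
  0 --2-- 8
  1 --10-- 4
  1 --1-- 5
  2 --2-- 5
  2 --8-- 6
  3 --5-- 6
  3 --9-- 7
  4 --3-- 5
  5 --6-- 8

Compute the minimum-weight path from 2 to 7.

Using Dijkstra's algorithm from vertex 2:
Shortest path: 2 -> 0 -> 7
Total weight: 3 + 5 = 8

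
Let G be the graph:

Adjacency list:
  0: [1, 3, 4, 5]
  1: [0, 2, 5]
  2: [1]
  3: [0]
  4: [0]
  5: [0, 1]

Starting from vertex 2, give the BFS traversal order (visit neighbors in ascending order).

BFS from vertex 2 (neighbors processed in ascending order):
Visit order: 2, 1, 0, 5, 3, 4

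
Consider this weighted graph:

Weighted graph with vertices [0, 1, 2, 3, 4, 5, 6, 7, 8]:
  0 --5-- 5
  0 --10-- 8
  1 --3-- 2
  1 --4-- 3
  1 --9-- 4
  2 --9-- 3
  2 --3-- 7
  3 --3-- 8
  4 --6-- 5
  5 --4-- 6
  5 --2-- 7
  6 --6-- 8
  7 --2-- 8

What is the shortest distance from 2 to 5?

Using Dijkstra's algorithm from vertex 2:
Shortest path: 2 -> 7 -> 5
Total weight: 3 + 2 = 5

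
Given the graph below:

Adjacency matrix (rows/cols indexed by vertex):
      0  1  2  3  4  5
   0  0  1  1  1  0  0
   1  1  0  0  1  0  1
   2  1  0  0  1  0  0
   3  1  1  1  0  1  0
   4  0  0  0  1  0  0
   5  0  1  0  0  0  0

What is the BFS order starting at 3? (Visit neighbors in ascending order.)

BFS from vertex 3 (neighbors processed in ascending order):
Visit order: 3, 0, 1, 2, 4, 5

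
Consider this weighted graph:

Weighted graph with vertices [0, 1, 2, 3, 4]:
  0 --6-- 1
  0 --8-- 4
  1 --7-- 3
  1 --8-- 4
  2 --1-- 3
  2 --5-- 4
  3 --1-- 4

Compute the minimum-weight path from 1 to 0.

Using Dijkstra's algorithm from vertex 1:
Shortest path: 1 -> 0
Total weight: 6 = 6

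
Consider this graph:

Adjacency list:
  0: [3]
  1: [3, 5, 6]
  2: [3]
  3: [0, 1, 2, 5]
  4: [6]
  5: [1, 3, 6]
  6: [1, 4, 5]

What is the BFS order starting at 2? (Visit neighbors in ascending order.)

BFS from vertex 2 (neighbors processed in ascending order):
Visit order: 2, 3, 0, 1, 5, 6, 4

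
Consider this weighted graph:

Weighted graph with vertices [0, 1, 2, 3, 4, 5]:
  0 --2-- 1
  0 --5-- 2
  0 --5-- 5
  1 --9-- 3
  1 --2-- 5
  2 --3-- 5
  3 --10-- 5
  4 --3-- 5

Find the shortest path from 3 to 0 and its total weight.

Using Dijkstra's algorithm from vertex 3:
Shortest path: 3 -> 1 -> 0
Total weight: 9 + 2 = 11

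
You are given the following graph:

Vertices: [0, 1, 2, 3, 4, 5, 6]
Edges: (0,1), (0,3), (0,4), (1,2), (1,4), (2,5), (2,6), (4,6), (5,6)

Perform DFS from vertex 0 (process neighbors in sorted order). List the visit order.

DFS from vertex 0 (neighbors processed in ascending order):
Visit order: 0, 1, 2, 5, 6, 4, 3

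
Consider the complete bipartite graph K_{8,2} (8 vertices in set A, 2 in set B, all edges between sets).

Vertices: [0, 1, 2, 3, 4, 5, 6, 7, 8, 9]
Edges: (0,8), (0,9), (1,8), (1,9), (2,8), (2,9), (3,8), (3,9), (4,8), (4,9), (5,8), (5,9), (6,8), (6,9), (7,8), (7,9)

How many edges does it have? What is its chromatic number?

K_{8,2} has 8 * 2 = 16 edges.
Bipartite graphs have chromatic number 2 (color each partition differently).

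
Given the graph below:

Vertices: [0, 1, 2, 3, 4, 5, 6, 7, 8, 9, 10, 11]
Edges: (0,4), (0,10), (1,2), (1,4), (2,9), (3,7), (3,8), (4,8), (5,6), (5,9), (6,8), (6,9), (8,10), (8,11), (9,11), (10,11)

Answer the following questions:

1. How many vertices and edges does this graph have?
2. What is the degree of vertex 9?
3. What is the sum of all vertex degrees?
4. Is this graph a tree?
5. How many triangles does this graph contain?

Count: 12 vertices, 16 edges.
Vertex 9 has neighbors [2, 5, 6, 11], degree = 4.
Handshaking lemma: 2 * 16 = 32.
A tree on 12 vertices has 11 edges. This graph has 16 edges (5 extra). Not a tree.
Number of triangles = 2.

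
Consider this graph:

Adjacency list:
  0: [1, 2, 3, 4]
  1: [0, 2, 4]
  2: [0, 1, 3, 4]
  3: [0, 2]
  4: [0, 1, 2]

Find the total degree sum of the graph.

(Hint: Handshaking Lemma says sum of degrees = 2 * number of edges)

Count edges: 8 edges.
By Handshaking Lemma: sum of degrees = 2 * 8 = 16.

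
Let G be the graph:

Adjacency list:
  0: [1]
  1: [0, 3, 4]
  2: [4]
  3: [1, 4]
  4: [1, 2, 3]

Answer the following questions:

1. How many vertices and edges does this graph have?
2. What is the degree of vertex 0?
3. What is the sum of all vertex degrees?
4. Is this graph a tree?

Count: 5 vertices, 5 edges.
Vertex 0 has neighbors [1], degree = 1.
Handshaking lemma: 2 * 5 = 10.
A tree on 5 vertices has 4 edges. This graph has 5 edges (1 extra). Not a tree.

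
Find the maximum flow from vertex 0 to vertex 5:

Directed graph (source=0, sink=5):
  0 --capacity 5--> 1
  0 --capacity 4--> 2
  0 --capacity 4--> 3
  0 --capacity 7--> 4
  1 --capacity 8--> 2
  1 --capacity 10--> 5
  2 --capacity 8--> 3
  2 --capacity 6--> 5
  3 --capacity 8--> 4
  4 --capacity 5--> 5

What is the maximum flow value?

Computing max flow:
  Flow on (0->1): 5/5
  Flow on (0->2): 4/4
  Flow on (0->4): 5/7
  Flow on (1->5): 5/10
  Flow on (2->5): 4/6
  Flow on (4->5): 5/5
Maximum flow = 14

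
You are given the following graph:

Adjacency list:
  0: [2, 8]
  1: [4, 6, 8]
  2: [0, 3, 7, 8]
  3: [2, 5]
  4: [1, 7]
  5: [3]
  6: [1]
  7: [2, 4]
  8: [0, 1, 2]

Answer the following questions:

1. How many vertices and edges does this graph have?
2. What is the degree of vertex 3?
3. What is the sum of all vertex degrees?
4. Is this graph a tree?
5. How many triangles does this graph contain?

Count: 9 vertices, 10 edges.
Vertex 3 has neighbors [2, 5], degree = 2.
Handshaking lemma: 2 * 10 = 20.
A tree on 9 vertices has 8 edges. This graph has 10 edges (2 extra). Not a tree.
Number of triangles = 1.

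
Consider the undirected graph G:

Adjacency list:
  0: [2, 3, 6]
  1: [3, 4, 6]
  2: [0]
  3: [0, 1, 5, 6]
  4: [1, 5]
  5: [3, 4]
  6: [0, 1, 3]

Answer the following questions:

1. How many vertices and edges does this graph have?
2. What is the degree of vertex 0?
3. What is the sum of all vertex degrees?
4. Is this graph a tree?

Count: 7 vertices, 9 edges.
Vertex 0 has neighbors [2, 3, 6], degree = 3.
Handshaking lemma: 2 * 9 = 18.
A tree on 7 vertices has 6 edges. This graph has 9 edges (3 extra). Not a tree.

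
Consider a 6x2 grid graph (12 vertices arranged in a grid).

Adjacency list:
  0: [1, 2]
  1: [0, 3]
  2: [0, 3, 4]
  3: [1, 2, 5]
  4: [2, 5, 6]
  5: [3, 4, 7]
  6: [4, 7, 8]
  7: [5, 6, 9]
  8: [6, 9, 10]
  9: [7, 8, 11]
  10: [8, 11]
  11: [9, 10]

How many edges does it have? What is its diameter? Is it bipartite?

A 6x2 grid has 10 vertical edges and 6 horizontal edges.
Total edges = 10 + 6 = 16.
Diameter = (6-1) + (2-1) = 6 (corner to opposite corner).
Grid graphs are bipartite (checkerboard coloring).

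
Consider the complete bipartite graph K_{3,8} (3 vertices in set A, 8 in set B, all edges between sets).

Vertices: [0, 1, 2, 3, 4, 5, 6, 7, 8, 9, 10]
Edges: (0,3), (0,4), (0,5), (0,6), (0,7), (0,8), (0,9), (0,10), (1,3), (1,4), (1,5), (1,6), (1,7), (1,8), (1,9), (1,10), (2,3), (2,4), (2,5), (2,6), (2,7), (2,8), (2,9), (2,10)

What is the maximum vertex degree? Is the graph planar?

Set-A vertices have degree 8; set-B vertices have degree 3. Maximum degree = max(3,8) = 8.
K_{3,8} contains K_{3,3} as a subgraph (since both sides have >= 3 vertices); by Kuratowski's theorem it is not planar.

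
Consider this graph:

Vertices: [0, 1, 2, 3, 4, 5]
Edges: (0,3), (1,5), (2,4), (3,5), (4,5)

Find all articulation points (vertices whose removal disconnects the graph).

An articulation point is a vertex whose removal disconnects the graph.
Articulation points: [3, 4, 5]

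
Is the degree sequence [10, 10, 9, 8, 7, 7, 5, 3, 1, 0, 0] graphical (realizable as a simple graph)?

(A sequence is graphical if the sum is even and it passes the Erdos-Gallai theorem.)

Sum of degrees = 60. Sum is even but fails Erdos-Gallai. The sequence is NOT graphical.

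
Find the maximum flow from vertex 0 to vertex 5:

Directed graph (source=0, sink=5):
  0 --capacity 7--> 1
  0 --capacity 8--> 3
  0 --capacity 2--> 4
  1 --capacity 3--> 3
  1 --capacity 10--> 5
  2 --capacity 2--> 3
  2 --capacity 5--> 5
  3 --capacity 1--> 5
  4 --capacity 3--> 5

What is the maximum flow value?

Computing max flow:
  Flow on (0->1): 7/7
  Flow on (0->3): 1/8
  Flow on (0->4): 2/2
  Flow on (1->5): 7/10
  Flow on (3->5): 1/1
  Flow on (4->5): 2/3
Maximum flow = 10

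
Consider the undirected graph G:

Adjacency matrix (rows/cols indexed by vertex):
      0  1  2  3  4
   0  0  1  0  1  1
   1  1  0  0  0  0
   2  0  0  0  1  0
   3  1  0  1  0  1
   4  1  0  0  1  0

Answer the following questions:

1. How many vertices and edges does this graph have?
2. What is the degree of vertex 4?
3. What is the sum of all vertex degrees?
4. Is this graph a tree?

Count: 5 vertices, 5 edges.
Vertex 4 has neighbors [0, 3], degree = 2.
Handshaking lemma: 2 * 5 = 10.
A tree on 5 vertices has 4 edges. This graph has 5 edges (1 extra). Not a tree.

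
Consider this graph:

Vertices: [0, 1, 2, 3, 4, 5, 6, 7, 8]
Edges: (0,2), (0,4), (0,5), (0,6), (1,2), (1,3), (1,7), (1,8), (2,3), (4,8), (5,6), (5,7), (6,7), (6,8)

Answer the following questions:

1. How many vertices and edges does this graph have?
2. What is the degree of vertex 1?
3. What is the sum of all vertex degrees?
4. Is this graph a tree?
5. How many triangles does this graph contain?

Count: 9 vertices, 14 edges.
Vertex 1 has neighbors [2, 3, 7, 8], degree = 4.
Handshaking lemma: 2 * 14 = 28.
A tree on 9 vertices has 8 edges. This graph has 14 edges (6 extra). Not a tree.
Number of triangles = 3.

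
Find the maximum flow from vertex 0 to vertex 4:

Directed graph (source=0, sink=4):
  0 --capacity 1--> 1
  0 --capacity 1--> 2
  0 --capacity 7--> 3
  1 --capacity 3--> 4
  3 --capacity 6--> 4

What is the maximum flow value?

Computing max flow:
  Flow on (0->1): 1/1
  Flow on (0->3): 6/7
  Flow on (1->4): 1/3
  Flow on (3->4): 6/6
Maximum flow = 7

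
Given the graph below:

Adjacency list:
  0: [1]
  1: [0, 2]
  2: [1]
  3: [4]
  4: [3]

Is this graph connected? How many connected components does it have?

Checking connectivity: the graph has 2 connected component(s).
Components: [[0, 1, 2], [3, 4]]. The graph is NOT connected.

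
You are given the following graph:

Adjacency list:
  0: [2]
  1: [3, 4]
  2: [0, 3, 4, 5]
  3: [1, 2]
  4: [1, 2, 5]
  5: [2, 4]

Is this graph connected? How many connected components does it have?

Checking connectivity: the graph has 1 connected component(s).
All vertices are reachable from each other. The graph IS connected.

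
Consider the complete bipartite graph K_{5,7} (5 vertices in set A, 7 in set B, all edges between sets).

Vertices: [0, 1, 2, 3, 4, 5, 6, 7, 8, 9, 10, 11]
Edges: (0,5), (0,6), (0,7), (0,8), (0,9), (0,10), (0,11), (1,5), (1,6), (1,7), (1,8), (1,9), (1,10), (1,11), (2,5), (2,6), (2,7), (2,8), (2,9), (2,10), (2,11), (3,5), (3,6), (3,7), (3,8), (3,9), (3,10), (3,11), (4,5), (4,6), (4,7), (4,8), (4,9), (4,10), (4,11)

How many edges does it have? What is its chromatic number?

K_{5,7} has 5 * 7 = 35 edges.
Bipartite graphs have chromatic number 2 (color each partition differently).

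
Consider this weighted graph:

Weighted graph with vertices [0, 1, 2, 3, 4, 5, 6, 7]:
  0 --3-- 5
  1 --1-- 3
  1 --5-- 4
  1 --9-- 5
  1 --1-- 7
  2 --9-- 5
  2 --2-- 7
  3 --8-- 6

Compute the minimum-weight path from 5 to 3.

Using Dijkstra's algorithm from vertex 5:
Shortest path: 5 -> 1 -> 3
Total weight: 9 + 1 = 10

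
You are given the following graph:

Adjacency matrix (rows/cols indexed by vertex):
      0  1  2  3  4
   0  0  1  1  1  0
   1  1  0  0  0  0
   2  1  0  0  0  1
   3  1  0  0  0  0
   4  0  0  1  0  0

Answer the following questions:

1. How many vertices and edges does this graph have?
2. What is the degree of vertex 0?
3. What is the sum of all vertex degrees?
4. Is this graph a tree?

Count: 5 vertices, 4 edges.
Vertex 0 has neighbors [1, 2, 3], degree = 3.
Handshaking lemma: 2 * 4 = 8.
A graph is a tree iff it is connected and has exactly n-1 edges. This graph is connected (all 5 vertices in one component) and has 5-1 = 4 edges. It is a tree.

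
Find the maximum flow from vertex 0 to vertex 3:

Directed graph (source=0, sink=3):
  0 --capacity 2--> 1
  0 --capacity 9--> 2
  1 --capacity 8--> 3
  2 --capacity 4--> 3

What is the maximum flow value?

Computing max flow:
  Flow on (0->1): 2/2
  Flow on (0->2): 4/9
  Flow on (1->3): 2/8
  Flow on (2->3): 4/4
Maximum flow = 6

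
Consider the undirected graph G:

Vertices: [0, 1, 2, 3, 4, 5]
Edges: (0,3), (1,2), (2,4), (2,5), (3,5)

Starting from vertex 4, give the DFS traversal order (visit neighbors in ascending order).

DFS from vertex 4 (neighbors processed in ascending order):
Visit order: 4, 2, 1, 5, 3, 0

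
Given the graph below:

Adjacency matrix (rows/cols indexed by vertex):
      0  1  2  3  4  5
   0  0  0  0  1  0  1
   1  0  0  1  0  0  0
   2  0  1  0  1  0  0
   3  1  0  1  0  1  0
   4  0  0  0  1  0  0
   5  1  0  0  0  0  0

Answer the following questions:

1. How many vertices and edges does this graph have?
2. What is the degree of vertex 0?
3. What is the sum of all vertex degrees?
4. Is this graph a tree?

Count: 6 vertices, 5 edges.
Vertex 0 has neighbors [3, 5], degree = 2.
Handshaking lemma: 2 * 5 = 10.
A graph is a tree iff it is connected and has exactly n-1 edges. This graph is connected (all 6 vertices in one component) and has 6-1 = 5 edges. It is a tree.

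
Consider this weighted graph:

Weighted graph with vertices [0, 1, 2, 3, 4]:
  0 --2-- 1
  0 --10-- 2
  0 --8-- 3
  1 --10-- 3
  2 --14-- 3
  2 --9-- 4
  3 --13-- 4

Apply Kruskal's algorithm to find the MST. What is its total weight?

Applying Kruskal's algorithm (sort edges by weight, add if no cycle):
  Add (0,1) w=2
  Add (0,3) w=8
  Add (2,4) w=9
  Add (0,2) w=10
  Skip (1,3) w=10 (creates cycle)
  Skip (3,4) w=13 (creates cycle)
  Skip (2,3) w=14 (creates cycle)
MST weight = 29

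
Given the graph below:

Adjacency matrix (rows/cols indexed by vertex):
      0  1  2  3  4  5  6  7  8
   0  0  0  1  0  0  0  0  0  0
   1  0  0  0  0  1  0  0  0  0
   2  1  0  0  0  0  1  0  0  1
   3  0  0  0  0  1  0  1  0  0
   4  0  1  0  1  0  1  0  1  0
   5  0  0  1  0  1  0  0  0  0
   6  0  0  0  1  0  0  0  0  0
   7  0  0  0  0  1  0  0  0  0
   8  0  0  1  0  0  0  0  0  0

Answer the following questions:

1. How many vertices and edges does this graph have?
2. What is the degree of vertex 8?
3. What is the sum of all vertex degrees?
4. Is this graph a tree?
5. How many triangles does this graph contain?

Count: 9 vertices, 8 edges.
Vertex 8 has neighbors [2], degree = 1.
Handshaking lemma: 2 * 8 = 16.
A graph is a tree iff it is connected and has exactly n-1 edges. This graph is connected (all 9 vertices in one component) and has 9-1 = 8 edges. It is a tree.
Number of triangles = 0.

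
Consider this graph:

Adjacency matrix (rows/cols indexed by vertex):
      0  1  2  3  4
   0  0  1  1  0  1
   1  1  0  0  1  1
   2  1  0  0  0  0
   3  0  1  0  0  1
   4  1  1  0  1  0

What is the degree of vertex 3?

Vertex 3 has neighbors [1, 4], so deg(3) = 2.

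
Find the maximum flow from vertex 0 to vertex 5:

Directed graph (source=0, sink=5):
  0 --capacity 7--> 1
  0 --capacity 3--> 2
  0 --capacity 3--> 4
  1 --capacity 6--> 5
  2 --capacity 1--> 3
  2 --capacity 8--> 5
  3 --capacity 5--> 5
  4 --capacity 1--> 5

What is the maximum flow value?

Computing max flow:
  Flow on (0->1): 6/7
  Flow on (0->2): 3/3
  Flow on (0->4): 1/3
  Flow on (1->5): 6/6
  Flow on (2->5): 3/8
  Flow on (4->5): 1/1
Maximum flow = 10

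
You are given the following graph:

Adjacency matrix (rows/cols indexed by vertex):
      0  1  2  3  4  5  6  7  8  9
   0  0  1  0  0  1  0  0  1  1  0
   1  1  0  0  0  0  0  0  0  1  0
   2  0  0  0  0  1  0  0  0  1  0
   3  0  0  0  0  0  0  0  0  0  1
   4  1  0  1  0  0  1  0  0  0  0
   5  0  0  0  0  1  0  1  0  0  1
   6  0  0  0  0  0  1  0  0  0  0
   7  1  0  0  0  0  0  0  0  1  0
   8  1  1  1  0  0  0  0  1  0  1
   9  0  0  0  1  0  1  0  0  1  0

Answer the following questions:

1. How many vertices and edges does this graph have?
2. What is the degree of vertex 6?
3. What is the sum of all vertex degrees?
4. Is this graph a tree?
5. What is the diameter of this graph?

Count: 10 vertices, 13 edges.
Vertex 6 has neighbors [5], degree = 1.
Handshaking lemma: 2 * 13 = 26.
A tree on 10 vertices has 9 edges. This graph has 13 edges (4 extra). Not a tree.
Diameter (longest shortest path) = 4.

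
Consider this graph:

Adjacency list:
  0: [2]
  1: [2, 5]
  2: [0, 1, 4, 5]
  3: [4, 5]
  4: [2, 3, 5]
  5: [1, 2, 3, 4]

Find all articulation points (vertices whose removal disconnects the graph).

An articulation point is a vertex whose removal disconnects the graph.
Articulation points: [2]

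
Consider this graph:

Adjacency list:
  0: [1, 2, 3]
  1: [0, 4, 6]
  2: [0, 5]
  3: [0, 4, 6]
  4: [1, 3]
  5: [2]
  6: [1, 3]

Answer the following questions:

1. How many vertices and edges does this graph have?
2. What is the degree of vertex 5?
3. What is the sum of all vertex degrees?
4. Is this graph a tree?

Count: 7 vertices, 8 edges.
Vertex 5 has neighbors [2], degree = 1.
Handshaking lemma: 2 * 8 = 16.
A tree on 7 vertices has 6 edges. This graph has 8 edges (2 extra). Not a tree.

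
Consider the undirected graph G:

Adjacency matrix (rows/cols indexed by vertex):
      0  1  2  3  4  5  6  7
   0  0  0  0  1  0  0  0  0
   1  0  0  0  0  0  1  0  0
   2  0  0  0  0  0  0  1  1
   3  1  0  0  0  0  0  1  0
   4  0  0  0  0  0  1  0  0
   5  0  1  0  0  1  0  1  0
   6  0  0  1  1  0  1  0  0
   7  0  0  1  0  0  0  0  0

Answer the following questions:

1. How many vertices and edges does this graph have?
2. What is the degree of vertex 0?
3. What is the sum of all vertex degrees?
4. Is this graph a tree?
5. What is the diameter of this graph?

Count: 8 vertices, 7 edges.
Vertex 0 has neighbors [3], degree = 1.
Handshaking lemma: 2 * 7 = 14.
A graph is a tree iff it is connected and has exactly n-1 edges. This graph is connected (all 8 vertices in one component) and has 8-1 = 7 edges. It is a tree.
Diameter (longest shortest path) = 4.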